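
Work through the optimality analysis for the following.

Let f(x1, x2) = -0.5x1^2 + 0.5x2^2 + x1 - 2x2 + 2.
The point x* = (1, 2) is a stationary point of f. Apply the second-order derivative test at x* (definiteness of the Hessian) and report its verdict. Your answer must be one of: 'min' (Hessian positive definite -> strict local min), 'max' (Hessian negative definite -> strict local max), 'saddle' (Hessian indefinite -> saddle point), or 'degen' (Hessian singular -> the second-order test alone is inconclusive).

Compute the Hessian H = grad^2 f:
  H = [[-1, 0], [0, 1]]
Verify stationarity: grad f(x*) = H x* + g = (0, 0).
Eigenvalues of H: -1, 1.
Eigenvalues have mixed signs, so H is indefinite -> x* is a saddle point.

saddle


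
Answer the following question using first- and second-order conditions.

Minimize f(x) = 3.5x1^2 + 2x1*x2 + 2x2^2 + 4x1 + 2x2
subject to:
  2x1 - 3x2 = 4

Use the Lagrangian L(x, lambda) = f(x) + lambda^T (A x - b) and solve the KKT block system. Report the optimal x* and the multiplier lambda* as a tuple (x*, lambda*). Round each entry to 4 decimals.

Form the Lagrangian:
  L(x, lambda) = (1/2) x^T Q x + c^T x + lambda^T (A x - b)
Stationarity (grad_x L = 0): Q x + c + A^T lambda = 0.
Primal feasibility: A x = b.

This gives the KKT block system:
  [ Q   A^T ] [ x     ]   [-c ]
  [ A    0  ] [ lambda ] = [ b ]

Solving the linear system:
  x*      = (0.0777, -1.2816)
  lambda* = (-0.9903)
  f(x*)   = 0.8544

x* = (0.0777, -1.2816), lambda* = (-0.9903)


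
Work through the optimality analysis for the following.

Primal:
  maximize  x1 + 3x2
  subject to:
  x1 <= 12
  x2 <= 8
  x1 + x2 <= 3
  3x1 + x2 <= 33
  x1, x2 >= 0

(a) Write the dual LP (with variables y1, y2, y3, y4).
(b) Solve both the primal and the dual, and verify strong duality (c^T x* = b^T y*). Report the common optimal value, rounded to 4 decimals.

The standard primal-dual pair for 'max c^T x s.t. A x <= b, x >= 0' is:
  Dual:  min b^T y  s.t.  A^T y >= c,  y >= 0.

So the dual LP is:
  minimize  12y1 + 8y2 + 3y3 + 33y4
  subject to:
    y1 + y3 + 3y4 >= 1
    y2 + y3 + y4 >= 3
    y1, y2, y3, y4 >= 0

Solving the primal: x* = (0, 3).
  primal value c^T x* = 9.
Solving the dual: y* = (0, 0, 3, 0).
  dual value b^T y* = 9.
Strong duality: c^T x* = b^T y*. Confirmed.

9


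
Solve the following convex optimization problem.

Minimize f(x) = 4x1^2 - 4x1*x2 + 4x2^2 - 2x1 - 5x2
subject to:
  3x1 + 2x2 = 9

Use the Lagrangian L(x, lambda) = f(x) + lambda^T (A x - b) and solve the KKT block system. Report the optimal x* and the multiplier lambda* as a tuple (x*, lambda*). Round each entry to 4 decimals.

Form the Lagrangian:
  L(x, lambda) = (1/2) x^T Q x + c^T x + lambda^T (A x - b)
Stationarity (grad_x L = 0): Q x + c + A^T lambda = 0.
Primal feasibility: A x = b.

This gives the KKT block system:
  [ Q   A^T ] [ x     ]   [-c ]
  [ A    0  ] [ lambda ] = [ b ]

Solving the linear system:
  x*      = (1.75, 1.875)
  lambda* = (-1.5)
  f(x*)   = 0.3125

x* = (1.75, 1.875), lambda* = (-1.5)


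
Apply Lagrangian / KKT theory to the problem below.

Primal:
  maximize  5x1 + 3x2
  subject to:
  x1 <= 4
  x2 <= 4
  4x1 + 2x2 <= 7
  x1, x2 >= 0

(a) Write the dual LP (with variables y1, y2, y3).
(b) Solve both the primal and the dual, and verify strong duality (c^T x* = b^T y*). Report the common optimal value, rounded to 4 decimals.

The standard primal-dual pair for 'max c^T x s.t. A x <= b, x >= 0' is:
  Dual:  min b^T y  s.t.  A^T y >= c,  y >= 0.

So the dual LP is:
  minimize  4y1 + 4y2 + 7y3
  subject to:
    y1 + 4y3 >= 5
    y2 + 2y3 >= 3
    y1, y2, y3 >= 0

Solving the primal: x* = (0, 3.5).
  primal value c^T x* = 10.5.
Solving the dual: y* = (0, 0, 1.5).
  dual value b^T y* = 10.5.
Strong duality: c^T x* = b^T y*. Confirmed.

10.5


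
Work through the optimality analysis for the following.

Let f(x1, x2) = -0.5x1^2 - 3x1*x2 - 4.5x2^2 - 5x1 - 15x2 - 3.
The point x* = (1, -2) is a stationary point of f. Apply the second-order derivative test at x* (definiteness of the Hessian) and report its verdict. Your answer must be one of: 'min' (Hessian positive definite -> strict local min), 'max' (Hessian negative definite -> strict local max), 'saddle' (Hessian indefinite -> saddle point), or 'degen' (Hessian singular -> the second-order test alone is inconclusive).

Compute the Hessian H = grad^2 f:
  H = [[-1, -3], [-3, -9]]
Verify stationarity: grad f(x*) = H x* + g = (0, 0).
Eigenvalues of H: -10, 0.
H has a zero eigenvalue (singular; negative semidefinite but not definite), so H is neither positive definite, negative definite, nor indefinite. The second-order test alone is inconclusive -> degen.
(Indeed, f is constant along the null direction of H through x*, so x* is not a strict local extremum.)

degen


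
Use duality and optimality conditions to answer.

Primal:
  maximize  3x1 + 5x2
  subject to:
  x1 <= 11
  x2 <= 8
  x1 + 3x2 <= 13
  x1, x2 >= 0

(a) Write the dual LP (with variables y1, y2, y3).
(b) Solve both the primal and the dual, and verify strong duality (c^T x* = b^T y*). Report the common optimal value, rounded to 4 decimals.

The standard primal-dual pair for 'max c^T x s.t. A x <= b, x >= 0' is:
  Dual:  min b^T y  s.t.  A^T y >= c,  y >= 0.

So the dual LP is:
  minimize  11y1 + 8y2 + 13y3
  subject to:
    y1 + y3 >= 3
    y2 + 3y3 >= 5
    y1, y2, y3 >= 0

Solving the primal: x* = (11, 0.6667).
  primal value c^T x* = 36.3333.
Solving the dual: y* = (1.3333, 0, 1.6667).
  dual value b^T y* = 36.3333.
Strong duality: c^T x* = b^T y*. Confirmed.

36.3333


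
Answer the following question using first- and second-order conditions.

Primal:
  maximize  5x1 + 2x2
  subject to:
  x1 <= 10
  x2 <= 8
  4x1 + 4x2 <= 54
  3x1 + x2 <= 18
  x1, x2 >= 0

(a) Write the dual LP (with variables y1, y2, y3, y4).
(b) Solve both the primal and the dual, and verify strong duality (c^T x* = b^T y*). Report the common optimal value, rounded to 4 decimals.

The standard primal-dual pair for 'max c^T x s.t. A x <= b, x >= 0' is:
  Dual:  min b^T y  s.t.  A^T y >= c,  y >= 0.

So the dual LP is:
  minimize  10y1 + 8y2 + 54y3 + 18y4
  subject to:
    y1 + 4y3 + 3y4 >= 5
    y2 + 4y3 + y4 >= 2
    y1, y2, y3, y4 >= 0

Solving the primal: x* = (3.3333, 8).
  primal value c^T x* = 32.6667.
Solving the dual: y* = (0, 0.3333, 0, 1.6667).
  dual value b^T y* = 32.6667.
Strong duality: c^T x* = b^T y*. Confirmed.

32.6667


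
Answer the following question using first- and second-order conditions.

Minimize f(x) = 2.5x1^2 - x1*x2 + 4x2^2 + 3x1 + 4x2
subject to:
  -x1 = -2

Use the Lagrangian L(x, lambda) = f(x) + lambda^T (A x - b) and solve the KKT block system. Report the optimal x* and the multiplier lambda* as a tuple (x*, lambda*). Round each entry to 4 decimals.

Form the Lagrangian:
  L(x, lambda) = (1/2) x^T Q x + c^T x + lambda^T (A x - b)
Stationarity (grad_x L = 0): Q x + c + A^T lambda = 0.
Primal feasibility: A x = b.

This gives the KKT block system:
  [ Q   A^T ] [ x     ]   [-c ]
  [ A    0  ] [ lambda ] = [ b ]

Solving the linear system:
  x*      = (2, -0.25)
  lambda* = (13.25)
  f(x*)   = 15.75

x* = (2, -0.25), lambda* = (13.25)


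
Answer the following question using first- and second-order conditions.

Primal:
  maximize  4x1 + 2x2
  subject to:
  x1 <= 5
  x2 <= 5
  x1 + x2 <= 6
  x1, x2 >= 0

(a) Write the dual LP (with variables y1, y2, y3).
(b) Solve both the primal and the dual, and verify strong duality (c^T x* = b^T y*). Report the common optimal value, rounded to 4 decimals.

The standard primal-dual pair for 'max c^T x s.t. A x <= b, x >= 0' is:
  Dual:  min b^T y  s.t.  A^T y >= c,  y >= 0.

So the dual LP is:
  minimize  5y1 + 5y2 + 6y3
  subject to:
    y1 + y3 >= 4
    y2 + y3 >= 2
    y1, y2, y3 >= 0

Solving the primal: x* = (5, 1).
  primal value c^T x* = 22.
Solving the dual: y* = (2, 0, 2).
  dual value b^T y* = 22.
Strong duality: c^T x* = b^T y*. Confirmed.

22


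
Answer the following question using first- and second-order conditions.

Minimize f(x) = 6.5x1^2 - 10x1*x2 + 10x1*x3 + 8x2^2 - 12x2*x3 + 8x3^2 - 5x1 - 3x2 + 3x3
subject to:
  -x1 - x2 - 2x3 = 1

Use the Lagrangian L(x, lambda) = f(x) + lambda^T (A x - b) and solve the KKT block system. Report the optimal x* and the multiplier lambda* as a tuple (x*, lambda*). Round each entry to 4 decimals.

Form the Lagrangian:
  L(x, lambda) = (1/2) x^T Q x + c^T x + lambda^T (A x - b)
Stationarity (grad_x L = 0): Q x + c + A^T lambda = 0.
Primal feasibility: A x = b.

This gives the KKT block system:
  [ Q   A^T ] [ x     ]   [-c ]
  [ A    0  ] [ lambda ] = [ b ]

Solving the linear system:
  x*      = (1.0678, -0.005, -1.0314)
  lambda* = (-1.3819)
  f(x*)   = -3.5182

x* = (1.0678, -0.005, -1.0314), lambda* = (-1.3819)


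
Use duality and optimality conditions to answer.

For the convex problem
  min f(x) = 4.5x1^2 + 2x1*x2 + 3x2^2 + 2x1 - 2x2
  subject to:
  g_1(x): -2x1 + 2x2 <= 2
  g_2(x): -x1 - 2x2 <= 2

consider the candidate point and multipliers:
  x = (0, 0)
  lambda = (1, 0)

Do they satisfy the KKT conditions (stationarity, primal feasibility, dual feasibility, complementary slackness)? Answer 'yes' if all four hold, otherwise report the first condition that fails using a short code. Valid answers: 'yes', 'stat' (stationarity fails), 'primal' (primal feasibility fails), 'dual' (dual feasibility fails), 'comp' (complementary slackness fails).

Gradient of f: grad f(x) = Q x + c = (2, -2)
Constraint values g_i(x) = a_i^T x - b_i:
  g_1((0, 0)) = -2
  g_2((0, 0)) = -2
Stationarity residual: grad f(x) + sum_i lambda_i a_i = (0, 0)
  -> stationarity OK
Primal feasibility (all g_i <= 0): OK
Dual feasibility (all lambda_i >= 0): OK
Complementary slackness (lambda_i * g_i(x) = 0 for all i): FAILS

Verdict: the first failing condition is complementary_slackness -> comp.

comp


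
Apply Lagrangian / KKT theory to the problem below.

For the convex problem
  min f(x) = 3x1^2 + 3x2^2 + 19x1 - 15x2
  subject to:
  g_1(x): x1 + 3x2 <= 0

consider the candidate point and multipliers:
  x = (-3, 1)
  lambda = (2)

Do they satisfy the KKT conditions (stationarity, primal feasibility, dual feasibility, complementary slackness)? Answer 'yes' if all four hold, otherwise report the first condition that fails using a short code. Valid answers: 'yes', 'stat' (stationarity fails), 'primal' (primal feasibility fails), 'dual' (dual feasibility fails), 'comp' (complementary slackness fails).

Gradient of f: grad f(x) = Q x + c = (1, -9)
Constraint values g_i(x) = a_i^T x - b_i:
  g_1((-3, 1)) = 0
Stationarity residual: grad f(x) + sum_i lambda_i a_i = (3, -3)
  -> stationarity FAILS
Primal feasibility (all g_i <= 0): OK
Dual feasibility (all lambda_i >= 0): OK
Complementary slackness (lambda_i * g_i(x) = 0 for all i): OK

Verdict: the first failing condition is stationarity -> stat.

stat


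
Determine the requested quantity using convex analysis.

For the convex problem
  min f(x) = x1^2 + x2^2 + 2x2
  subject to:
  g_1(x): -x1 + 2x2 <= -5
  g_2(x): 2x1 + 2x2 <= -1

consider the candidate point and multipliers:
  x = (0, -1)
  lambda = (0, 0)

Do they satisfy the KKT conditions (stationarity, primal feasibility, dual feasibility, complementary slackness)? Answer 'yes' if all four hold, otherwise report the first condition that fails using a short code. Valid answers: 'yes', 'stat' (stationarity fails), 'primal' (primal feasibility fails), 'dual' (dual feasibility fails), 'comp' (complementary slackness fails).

Gradient of f: grad f(x) = Q x + c = (0, 0)
Constraint values g_i(x) = a_i^T x - b_i:
  g_1((0, -1)) = 3
  g_2((0, -1)) = -1
Stationarity residual: grad f(x) + sum_i lambda_i a_i = (0, 0)
  -> stationarity OK
Primal feasibility (all g_i <= 0): FAILS
Dual feasibility (all lambda_i >= 0): OK
Complementary slackness (lambda_i * g_i(x) = 0 for all i): OK

Verdict: the first failing condition is primal_feasibility -> primal.

primal


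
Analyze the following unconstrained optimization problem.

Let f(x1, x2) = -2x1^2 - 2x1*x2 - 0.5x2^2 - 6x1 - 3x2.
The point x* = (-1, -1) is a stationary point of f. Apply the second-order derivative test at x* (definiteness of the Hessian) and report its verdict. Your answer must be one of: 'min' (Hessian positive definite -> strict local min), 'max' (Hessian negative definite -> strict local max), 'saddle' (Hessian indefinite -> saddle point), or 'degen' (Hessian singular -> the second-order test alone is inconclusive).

Compute the Hessian H = grad^2 f:
  H = [[-4, -2], [-2, -1]]
Verify stationarity: grad f(x*) = H x* + g = (0, 0).
Eigenvalues of H: -5, 0.
H has a zero eigenvalue (singular; negative semidefinite but not definite), so H is neither positive definite, negative definite, nor indefinite. The second-order test alone is inconclusive -> degen.
(Indeed, f is constant along the null direction of H through x*, so x* is not a strict local extremum.)

degen


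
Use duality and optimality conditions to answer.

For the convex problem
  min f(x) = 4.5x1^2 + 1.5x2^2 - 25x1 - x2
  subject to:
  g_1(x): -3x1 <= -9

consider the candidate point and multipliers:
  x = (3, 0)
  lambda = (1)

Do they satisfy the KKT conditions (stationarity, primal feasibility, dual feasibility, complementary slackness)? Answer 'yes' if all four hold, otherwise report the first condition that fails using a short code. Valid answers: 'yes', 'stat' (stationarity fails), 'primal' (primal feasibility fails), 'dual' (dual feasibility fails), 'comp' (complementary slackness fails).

Gradient of f: grad f(x) = Q x + c = (2, -1)
Constraint values g_i(x) = a_i^T x - b_i:
  g_1((3, 0)) = 0
Stationarity residual: grad f(x) + sum_i lambda_i a_i = (-1, -1)
  -> stationarity FAILS
Primal feasibility (all g_i <= 0): OK
Dual feasibility (all lambda_i >= 0): OK
Complementary slackness (lambda_i * g_i(x) = 0 for all i): OK

Verdict: the first failing condition is stationarity -> stat.

stat


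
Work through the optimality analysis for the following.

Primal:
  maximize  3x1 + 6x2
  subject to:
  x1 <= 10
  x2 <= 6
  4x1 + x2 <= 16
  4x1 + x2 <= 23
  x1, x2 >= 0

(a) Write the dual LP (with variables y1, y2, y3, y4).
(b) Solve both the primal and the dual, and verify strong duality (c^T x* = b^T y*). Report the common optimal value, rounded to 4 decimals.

The standard primal-dual pair for 'max c^T x s.t. A x <= b, x >= 0' is:
  Dual:  min b^T y  s.t.  A^T y >= c,  y >= 0.

So the dual LP is:
  minimize  10y1 + 6y2 + 16y3 + 23y4
  subject to:
    y1 + 4y3 + 4y4 >= 3
    y2 + y3 + y4 >= 6
    y1, y2, y3, y4 >= 0

Solving the primal: x* = (2.5, 6).
  primal value c^T x* = 43.5.
Solving the dual: y* = (0, 5.25, 0.75, 0).
  dual value b^T y* = 43.5.
Strong duality: c^T x* = b^T y*. Confirmed.

43.5


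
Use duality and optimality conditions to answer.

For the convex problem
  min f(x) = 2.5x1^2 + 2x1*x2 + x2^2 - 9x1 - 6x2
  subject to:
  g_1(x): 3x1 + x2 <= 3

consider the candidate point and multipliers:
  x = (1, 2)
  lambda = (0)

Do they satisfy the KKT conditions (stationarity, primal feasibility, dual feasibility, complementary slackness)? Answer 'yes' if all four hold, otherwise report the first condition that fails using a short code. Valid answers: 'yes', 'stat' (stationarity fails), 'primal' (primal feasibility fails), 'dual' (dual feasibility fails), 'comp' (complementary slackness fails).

Gradient of f: grad f(x) = Q x + c = (0, 0)
Constraint values g_i(x) = a_i^T x - b_i:
  g_1((1, 2)) = 2
Stationarity residual: grad f(x) + sum_i lambda_i a_i = (0, 0)
  -> stationarity OK
Primal feasibility (all g_i <= 0): FAILS
Dual feasibility (all lambda_i >= 0): OK
Complementary slackness (lambda_i * g_i(x) = 0 for all i): OK

Verdict: the first failing condition is primal_feasibility -> primal.

primal


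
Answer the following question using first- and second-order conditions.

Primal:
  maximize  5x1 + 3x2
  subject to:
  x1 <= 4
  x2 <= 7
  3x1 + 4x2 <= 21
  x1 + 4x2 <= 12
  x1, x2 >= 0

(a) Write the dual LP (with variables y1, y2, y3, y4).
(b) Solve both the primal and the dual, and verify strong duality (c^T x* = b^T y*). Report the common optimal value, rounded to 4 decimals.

The standard primal-dual pair for 'max c^T x s.t. A x <= b, x >= 0' is:
  Dual:  min b^T y  s.t.  A^T y >= c,  y >= 0.

So the dual LP is:
  minimize  4y1 + 7y2 + 21y3 + 12y4
  subject to:
    y1 + 3y3 + y4 >= 5
    y2 + 4y3 + 4y4 >= 3
    y1, y2, y3, y4 >= 0

Solving the primal: x* = (4, 2).
  primal value c^T x* = 26.
Solving the dual: y* = (4.25, 0, 0, 0.75).
  dual value b^T y* = 26.
Strong duality: c^T x* = b^T y*. Confirmed.

26


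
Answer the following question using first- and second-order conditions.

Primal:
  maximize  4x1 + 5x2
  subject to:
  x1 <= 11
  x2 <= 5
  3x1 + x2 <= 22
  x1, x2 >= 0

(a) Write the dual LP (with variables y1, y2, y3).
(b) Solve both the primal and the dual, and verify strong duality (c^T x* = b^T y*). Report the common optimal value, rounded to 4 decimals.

The standard primal-dual pair for 'max c^T x s.t. A x <= b, x >= 0' is:
  Dual:  min b^T y  s.t.  A^T y >= c,  y >= 0.

So the dual LP is:
  minimize  11y1 + 5y2 + 22y3
  subject to:
    y1 + 3y3 >= 4
    y2 + y3 >= 5
    y1, y2, y3 >= 0

Solving the primal: x* = (5.6667, 5).
  primal value c^T x* = 47.6667.
Solving the dual: y* = (0, 3.6667, 1.3333).
  dual value b^T y* = 47.6667.
Strong duality: c^T x* = b^T y*. Confirmed.

47.6667


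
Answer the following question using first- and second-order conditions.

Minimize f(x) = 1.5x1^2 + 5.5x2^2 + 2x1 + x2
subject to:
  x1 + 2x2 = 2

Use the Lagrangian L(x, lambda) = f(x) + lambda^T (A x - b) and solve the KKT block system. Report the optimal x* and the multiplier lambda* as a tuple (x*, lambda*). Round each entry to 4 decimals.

Form the Lagrangian:
  L(x, lambda) = (1/2) x^T Q x + c^T x + lambda^T (A x - b)
Stationarity (grad_x L = 0): Q x + c + A^T lambda = 0.
Primal feasibility: A x = b.

This gives the KKT block system:
  [ Q   A^T ] [ x     ]   [-c ]
  [ A    0  ] [ lambda ] = [ b ]

Solving the linear system:
  x*      = (0.6957, 0.6522)
  lambda* = (-4.087)
  f(x*)   = 5.1087

x* = (0.6957, 0.6522), lambda* = (-4.087)


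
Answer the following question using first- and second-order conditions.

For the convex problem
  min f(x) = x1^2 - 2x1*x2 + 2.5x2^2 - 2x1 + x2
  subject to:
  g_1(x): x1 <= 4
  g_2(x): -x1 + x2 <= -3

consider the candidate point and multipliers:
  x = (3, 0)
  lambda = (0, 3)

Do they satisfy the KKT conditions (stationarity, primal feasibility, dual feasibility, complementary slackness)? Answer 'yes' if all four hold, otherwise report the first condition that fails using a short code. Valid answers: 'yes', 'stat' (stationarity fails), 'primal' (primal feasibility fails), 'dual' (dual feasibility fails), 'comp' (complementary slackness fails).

Gradient of f: grad f(x) = Q x + c = (4, -5)
Constraint values g_i(x) = a_i^T x - b_i:
  g_1((3, 0)) = -1
  g_2((3, 0)) = 0
Stationarity residual: grad f(x) + sum_i lambda_i a_i = (1, -2)
  -> stationarity FAILS
Primal feasibility (all g_i <= 0): OK
Dual feasibility (all lambda_i >= 0): OK
Complementary slackness (lambda_i * g_i(x) = 0 for all i): OK

Verdict: the first failing condition is stationarity -> stat.

stat


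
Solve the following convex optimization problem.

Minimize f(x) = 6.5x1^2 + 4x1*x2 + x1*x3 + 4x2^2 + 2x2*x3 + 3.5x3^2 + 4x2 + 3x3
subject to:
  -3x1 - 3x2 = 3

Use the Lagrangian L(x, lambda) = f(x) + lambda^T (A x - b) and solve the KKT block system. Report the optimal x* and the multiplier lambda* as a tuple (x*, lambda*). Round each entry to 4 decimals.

Form the Lagrangian:
  L(x, lambda) = (1/2) x^T Q x + c^T x + lambda^T (A x - b)
Stationarity (grad_x L = 0): Q x + c + A^T lambda = 0.
Primal feasibility: A x = b.

This gives the KKT block system:
  [ Q   A^T ] [ x     ]   [-c ]
  [ A    0  ] [ lambda ] = [ b ]

Solving the linear system:
  x*      = (-0.0111, -0.9889, -0.1444)
  lambda* = (-1.4148)
  f(x*)   = -0.0722

x* = (-0.0111, -0.9889, -0.1444), lambda* = (-1.4148)


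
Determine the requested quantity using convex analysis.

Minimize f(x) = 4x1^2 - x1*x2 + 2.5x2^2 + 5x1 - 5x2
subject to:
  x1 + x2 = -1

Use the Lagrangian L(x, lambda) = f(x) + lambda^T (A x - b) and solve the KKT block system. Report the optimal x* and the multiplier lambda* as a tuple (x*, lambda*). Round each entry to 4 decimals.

Form the Lagrangian:
  L(x, lambda) = (1/2) x^T Q x + c^T x + lambda^T (A x - b)
Stationarity (grad_x L = 0): Q x + c + A^T lambda = 0.
Primal feasibility: A x = b.

This gives the KKT block system:
  [ Q   A^T ] [ x     ]   [-c ]
  [ A    0  ] [ lambda ] = [ b ]

Solving the linear system:
  x*      = (-1.0667, 0.0667)
  lambda* = (3.6)
  f(x*)   = -1.0333

x* = (-1.0667, 0.0667), lambda* = (3.6)


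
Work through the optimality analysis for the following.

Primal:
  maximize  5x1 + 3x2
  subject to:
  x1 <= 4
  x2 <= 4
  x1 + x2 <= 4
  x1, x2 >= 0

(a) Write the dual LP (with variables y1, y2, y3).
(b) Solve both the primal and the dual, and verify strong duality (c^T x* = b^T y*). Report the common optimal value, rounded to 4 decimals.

The standard primal-dual pair for 'max c^T x s.t. A x <= b, x >= 0' is:
  Dual:  min b^T y  s.t.  A^T y >= c,  y >= 0.

So the dual LP is:
  minimize  4y1 + 4y2 + 4y3
  subject to:
    y1 + y3 >= 5
    y2 + y3 >= 3
    y1, y2, y3 >= 0

Solving the primal: x* = (4, 0).
  primal value c^T x* = 20.
Solving the dual: y* = (2, 0, 3).
  dual value b^T y* = 20.
Strong duality: c^T x* = b^T y*. Confirmed.

20


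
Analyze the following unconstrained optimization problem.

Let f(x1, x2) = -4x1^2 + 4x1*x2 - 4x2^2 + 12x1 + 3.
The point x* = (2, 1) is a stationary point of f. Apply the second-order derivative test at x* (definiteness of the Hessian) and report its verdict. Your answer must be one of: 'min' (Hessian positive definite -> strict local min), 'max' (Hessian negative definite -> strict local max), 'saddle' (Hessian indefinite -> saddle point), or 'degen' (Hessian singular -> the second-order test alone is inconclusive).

Compute the Hessian H = grad^2 f:
  H = [[-8, 4], [4, -8]]
Verify stationarity: grad f(x*) = H x* + g = (0, 0).
Eigenvalues of H: -12, -4.
Both eigenvalues < 0, so H is negative definite -> x* is a strict local max.

max


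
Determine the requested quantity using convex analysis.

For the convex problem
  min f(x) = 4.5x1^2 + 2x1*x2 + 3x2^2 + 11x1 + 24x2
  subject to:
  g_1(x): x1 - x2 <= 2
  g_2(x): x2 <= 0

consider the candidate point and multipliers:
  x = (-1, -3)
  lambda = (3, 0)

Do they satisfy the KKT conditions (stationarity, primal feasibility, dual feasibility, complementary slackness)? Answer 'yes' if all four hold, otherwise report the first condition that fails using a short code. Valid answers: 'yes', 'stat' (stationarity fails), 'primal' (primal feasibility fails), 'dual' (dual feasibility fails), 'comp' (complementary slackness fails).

Gradient of f: grad f(x) = Q x + c = (-4, 4)
Constraint values g_i(x) = a_i^T x - b_i:
  g_1((-1, -3)) = 0
  g_2((-1, -3)) = -3
Stationarity residual: grad f(x) + sum_i lambda_i a_i = (-1, 1)
  -> stationarity FAILS
Primal feasibility (all g_i <= 0): OK
Dual feasibility (all lambda_i >= 0): OK
Complementary slackness (lambda_i * g_i(x) = 0 for all i): OK

Verdict: the first failing condition is stationarity -> stat.

stat


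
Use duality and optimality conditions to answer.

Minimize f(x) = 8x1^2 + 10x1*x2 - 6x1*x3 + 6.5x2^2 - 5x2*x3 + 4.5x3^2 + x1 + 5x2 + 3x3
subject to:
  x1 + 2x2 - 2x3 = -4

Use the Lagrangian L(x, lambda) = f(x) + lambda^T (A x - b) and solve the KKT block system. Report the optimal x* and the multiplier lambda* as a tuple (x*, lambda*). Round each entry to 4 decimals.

Form the Lagrangian:
  L(x, lambda) = (1/2) x^T Q x + c^T x + lambda^T (A x - b)
Stationarity (grad_x L = 0): Q x + c + A^T lambda = 0.
Primal feasibility: A x = b.

This gives the KKT block system:
  [ Q   A^T ] [ x     ]   [-c ]
  [ A    0  ] [ lambda ] = [ b ]

Solving the linear system:
  x*      = (0.9189, -1.7928, 0.6667)
  lambda* = (6.2252)
  f(x*)   = 9.4279

x* = (0.9189, -1.7928, 0.6667), lambda* = (6.2252)


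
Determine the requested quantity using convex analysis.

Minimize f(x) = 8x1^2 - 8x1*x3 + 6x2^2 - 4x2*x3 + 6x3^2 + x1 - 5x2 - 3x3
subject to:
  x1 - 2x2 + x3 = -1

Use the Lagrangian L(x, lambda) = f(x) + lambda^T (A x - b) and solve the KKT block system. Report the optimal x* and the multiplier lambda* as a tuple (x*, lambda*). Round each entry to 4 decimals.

Form the Lagrangian:
  L(x, lambda) = (1/2) x^T Q x + c^T x + lambda^T (A x - b)
Stationarity (grad_x L = 0): Q x + c + A^T lambda = 0.
Primal feasibility: A x = b.

This gives the KKT block system:
  [ Q   A^T ] [ x     ]   [-c ]
  [ A    0  ] [ lambda ] = [ b ]

Solving the linear system:
  x*      = (0.0938, 0.7812, 0.4688)
  lambda* = (1.25)
  f(x*)   = -1.9844

x* = (0.0938, 0.7812, 0.4688), lambda* = (1.25)


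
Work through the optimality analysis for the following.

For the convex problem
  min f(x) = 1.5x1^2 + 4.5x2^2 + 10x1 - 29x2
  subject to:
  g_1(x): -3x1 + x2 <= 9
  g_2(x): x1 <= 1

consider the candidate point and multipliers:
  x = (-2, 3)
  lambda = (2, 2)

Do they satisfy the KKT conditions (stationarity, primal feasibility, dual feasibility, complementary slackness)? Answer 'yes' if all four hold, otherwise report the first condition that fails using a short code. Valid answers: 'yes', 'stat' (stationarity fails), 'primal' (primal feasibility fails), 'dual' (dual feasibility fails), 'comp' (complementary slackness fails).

Gradient of f: grad f(x) = Q x + c = (4, -2)
Constraint values g_i(x) = a_i^T x - b_i:
  g_1((-2, 3)) = 0
  g_2((-2, 3)) = -3
Stationarity residual: grad f(x) + sum_i lambda_i a_i = (0, 0)
  -> stationarity OK
Primal feasibility (all g_i <= 0): OK
Dual feasibility (all lambda_i >= 0): OK
Complementary slackness (lambda_i * g_i(x) = 0 for all i): FAILS

Verdict: the first failing condition is complementary_slackness -> comp.

comp


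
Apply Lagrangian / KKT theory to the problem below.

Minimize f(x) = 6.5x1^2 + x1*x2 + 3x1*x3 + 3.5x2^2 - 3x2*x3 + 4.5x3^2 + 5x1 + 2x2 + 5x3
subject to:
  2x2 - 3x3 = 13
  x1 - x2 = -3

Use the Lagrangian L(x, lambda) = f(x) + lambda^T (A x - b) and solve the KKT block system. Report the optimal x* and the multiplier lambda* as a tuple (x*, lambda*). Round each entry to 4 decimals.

Form the Lagrangian:
  L(x, lambda) = (1/2) x^T Q x + c^T x + lambda^T (A x - b)
Stationarity (grad_x L = 0): Q x + c + A^T lambda = 0.
Primal feasibility: A x = b.

This gives the KKT block system:
  [ Q   A^T ] [ x     ]   [-c ]
  [ A    0  ] [ lambda ] = [ b ]

Solving the linear system:
  x*      = (-0.5513, 2.4487, -2.7009)
  lambda* = (-9.4359, 7.8205)
  f(x*)   = 67.3825

x* = (-0.5513, 2.4487, -2.7009), lambda* = (-9.4359, 7.8205)


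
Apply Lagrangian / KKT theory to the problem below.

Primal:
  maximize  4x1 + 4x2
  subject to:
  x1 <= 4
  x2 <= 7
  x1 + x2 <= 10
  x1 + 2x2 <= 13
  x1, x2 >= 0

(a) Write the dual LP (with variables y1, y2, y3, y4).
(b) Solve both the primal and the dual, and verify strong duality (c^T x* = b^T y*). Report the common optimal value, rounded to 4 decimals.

The standard primal-dual pair for 'max c^T x s.t. A x <= b, x >= 0' is:
  Dual:  min b^T y  s.t.  A^T y >= c,  y >= 0.

So the dual LP is:
  minimize  4y1 + 7y2 + 10y3 + 13y4
  subject to:
    y1 + y3 + y4 >= 4
    y2 + y3 + 2y4 >= 4
    y1, y2, y3, y4 >= 0

Solving the primal: x* = (4, 4.5).
  primal value c^T x* = 34.
Solving the dual: y* = (2, 0, 0, 2).
  dual value b^T y* = 34.
Strong duality: c^T x* = b^T y*. Confirmed.

34


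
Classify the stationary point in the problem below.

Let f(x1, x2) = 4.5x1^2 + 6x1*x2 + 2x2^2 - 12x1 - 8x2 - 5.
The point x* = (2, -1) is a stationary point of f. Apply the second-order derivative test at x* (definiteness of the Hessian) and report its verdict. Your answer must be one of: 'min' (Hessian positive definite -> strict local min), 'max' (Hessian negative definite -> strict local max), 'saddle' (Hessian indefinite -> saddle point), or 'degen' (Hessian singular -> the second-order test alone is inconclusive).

Compute the Hessian H = grad^2 f:
  H = [[9, 6], [6, 4]]
Verify stationarity: grad f(x*) = H x* + g = (0, 0).
Eigenvalues of H: 0, 13.
H has a zero eigenvalue (singular; positive semidefinite but not definite), so H is neither positive definite, negative definite, nor indefinite. The second-order test alone is inconclusive -> degen.
(Indeed, f is constant along the null direction of H through x*, so x* is not a strict local extremum.)

degen


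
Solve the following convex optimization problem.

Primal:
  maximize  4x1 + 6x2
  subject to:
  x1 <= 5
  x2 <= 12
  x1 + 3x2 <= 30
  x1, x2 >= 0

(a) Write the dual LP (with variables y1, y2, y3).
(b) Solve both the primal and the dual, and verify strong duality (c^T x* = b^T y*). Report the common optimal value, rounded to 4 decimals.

The standard primal-dual pair for 'max c^T x s.t. A x <= b, x >= 0' is:
  Dual:  min b^T y  s.t.  A^T y >= c,  y >= 0.

So the dual LP is:
  minimize  5y1 + 12y2 + 30y3
  subject to:
    y1 + y3 >= 4
    y2 + 3y3 >= 6
    y1, y2, y3 >= 0

Solving the primal: x* = (5, 8.3333).
  primal value c^T x* = 70.
Solving the dual: y* = (2, 0, 2).
  dual value b^T y* = 70.
Strong duality: c^T x* = b^T y*. Confirmed.

70


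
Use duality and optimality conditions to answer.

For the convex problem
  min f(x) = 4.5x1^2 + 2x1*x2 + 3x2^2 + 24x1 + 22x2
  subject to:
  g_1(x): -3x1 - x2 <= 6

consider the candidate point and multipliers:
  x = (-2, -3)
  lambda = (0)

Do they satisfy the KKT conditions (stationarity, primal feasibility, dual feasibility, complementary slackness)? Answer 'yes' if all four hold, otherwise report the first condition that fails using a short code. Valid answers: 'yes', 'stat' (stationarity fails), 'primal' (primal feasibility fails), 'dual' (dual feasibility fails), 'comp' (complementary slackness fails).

Gradient of f: grad f(x) = Q x + c = (0, 0)
Constraint values g_i(x) = a_i^T x - b_i:
  g_1((-2, -3)) = 3
Stationarity residual: grad f(x) + sum_i lambda_i a_i = (0, 0)
  -> stationarity OK
Primal feasibility (all g_i <= 0): FAILS
Dual feasibility (all lambda_i >= 0): OK
Complementary slackness (lambda_i * g_i(x) = 0 for all i): OK

Verdict: the first failing condition is primal_feasibility -> primal.

primal


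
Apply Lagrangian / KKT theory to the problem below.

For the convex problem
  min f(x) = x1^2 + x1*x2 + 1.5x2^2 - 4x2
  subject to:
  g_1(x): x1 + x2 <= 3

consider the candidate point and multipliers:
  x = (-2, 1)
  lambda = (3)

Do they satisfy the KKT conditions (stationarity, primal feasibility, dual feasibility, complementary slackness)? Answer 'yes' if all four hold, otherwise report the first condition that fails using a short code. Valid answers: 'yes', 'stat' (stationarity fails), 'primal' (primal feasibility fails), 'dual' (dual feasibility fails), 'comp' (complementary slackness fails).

Gradient of f: grad f(x) = Q x + c = (-3, -3)
Constraint values g_i(x) = a_i^T x - b_i:
  g_1((-2, 1)) = -4
Stationarity residual: grad f(x) + sum_i lambda_i a_i = (0, 0)
  -> stationarity OK
Primal feasibility (all g_i <= 0): OK
Dual feasibility (all lambda_i >= 0): OK
Complementary slackness (lambda_i * g_i(x) = 0 for all i): FAILS

Verdict: the first failing condition is complementary_slackness -> comp.

comp


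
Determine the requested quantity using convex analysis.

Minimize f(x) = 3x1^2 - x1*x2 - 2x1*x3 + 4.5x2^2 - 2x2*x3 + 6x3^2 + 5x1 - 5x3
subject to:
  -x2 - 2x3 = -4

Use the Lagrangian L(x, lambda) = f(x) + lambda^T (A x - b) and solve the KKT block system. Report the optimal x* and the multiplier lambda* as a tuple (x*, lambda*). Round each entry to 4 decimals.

Form the Lagrangian:
  L(x, lambda) = (1/2) x^T Q x + c^T x + lambda^T (A x - b)
Stationarity (grad_x L = 0): Q x + c + A^T lambda = 0.
Primal feasibility: A x = b.

This gives the KKT block system:
  [ Q   A^T ] [ x     ]   [-c ]
  [ A    0  ] [ lambda ] = [ b ]

Solving the linear system:
  x*      = (-0.1667, 0.9643, 1.5179)
  lambda* = (5.8095)
  f(x*)   = 7.4077

x* = (-0.1667, 0.9643, 1.5179), lambda* = (5.8095)


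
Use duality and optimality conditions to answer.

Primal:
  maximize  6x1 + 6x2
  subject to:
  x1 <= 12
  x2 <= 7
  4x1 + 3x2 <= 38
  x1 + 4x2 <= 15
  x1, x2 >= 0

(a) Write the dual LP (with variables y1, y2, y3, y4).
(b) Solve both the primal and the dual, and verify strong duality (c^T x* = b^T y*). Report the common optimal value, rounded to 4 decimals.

The standard primal-dual pair for 'max c^T x s.t. A x <= b, x >= 0' is:
  Dual:  min b^T y  s.t.  A^T y >= c,  y >= 0.

So the dual LP is:
  minimize  12y1 + 7y2 + 38y3 + 15y4
  subject to:
    y1 + 4y3 + y4 >= 6
    y2 + 3y3 + 4y4 >= 6
    y1, y2, y3, y4 >= 0

Solving the primal: x* = (8.2308, 1.6923).
  primal value c^T x* = 59.5385.
Solving the dual: y* = (0, 0, 1.3846, 0.4615).
  dual value b^T y* = 59.5385.
Strong duality: c^T x* = b^T y*. Confirmed.

59.5385


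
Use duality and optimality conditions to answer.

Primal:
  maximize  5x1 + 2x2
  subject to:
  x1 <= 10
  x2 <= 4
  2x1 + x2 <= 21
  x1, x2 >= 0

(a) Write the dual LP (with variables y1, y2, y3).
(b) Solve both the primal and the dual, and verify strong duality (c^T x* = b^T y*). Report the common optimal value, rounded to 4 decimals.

The standard primal-dual pair for 'max c^T x s.t. A x <= b, x >= 0' is:
  Dual:  min b^T y  s.t.  A^T y >= c,  y >= 0.

So the dual LP is:
  minimize  10y1 + 4y2 + 21y3
  subject to:
    y1 + 2y3 >= 5
    y2 + y3 >= 2
    y1, y2, y3 >= 0

Solving the primal: x* = (10, 1).
  primal value c^T x* = 52.
Solving the dual: y* = (1, 0, 2).
  dual value b^T y* = 52.
Strong duality: c^T x* = b^T y*. Confirmed.

52


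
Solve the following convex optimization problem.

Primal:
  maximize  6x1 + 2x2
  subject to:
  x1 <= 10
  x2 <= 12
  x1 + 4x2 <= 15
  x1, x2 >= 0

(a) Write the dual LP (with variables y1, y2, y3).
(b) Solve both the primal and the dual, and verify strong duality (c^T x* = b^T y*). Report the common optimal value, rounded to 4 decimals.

The standard primal-dual pair for 'max c^T x s.t. A x <= b, x >= 0' is:
  Dual:  min b^T y  s.t.  A^T y >= c,  y >= 0.

So the dual LP is:
  minimize  10y1 + 12y2 + 15y3
  subject to:
    y1 + y3 >= 6
    y2 + 4y3 >= 2
    y1, y2, y3 >= 0

Solving the primal: x* = (10, 1.25).
  primal value c^T x* = 62.5.
Solving the dual: y* = (5.5, 0, 0.5).
  dual value b^T y* = 62.5.
Strong duality: c^T x* = b^T y*. Confirmed.

62.5


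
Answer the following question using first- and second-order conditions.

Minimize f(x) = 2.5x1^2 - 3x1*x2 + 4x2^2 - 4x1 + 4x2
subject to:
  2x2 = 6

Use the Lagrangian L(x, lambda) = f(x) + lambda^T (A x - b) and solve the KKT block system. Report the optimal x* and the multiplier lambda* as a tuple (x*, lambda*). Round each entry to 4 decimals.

Form the Lagrangian:
  L(x, lambda) = (1/2) x^T Q x + c^T x + lambda^T (A x - b)
Stationarity (grad_x L = 0): Q x + c + A^T lambda = 0.
Primal feasibility: A x = b.

This gives the KKT block system:
  [ Q   A^T ] [ x     ]   [-c ]
  [ A    0  ] [ lambda ] = [ b ]

Solving the linear system:
  x*      = (2.6, 3)
  lambda* = (-10.1)
  f(x*)   = 31.1

x* = (2.6, 3), lambda* = (-10.1)


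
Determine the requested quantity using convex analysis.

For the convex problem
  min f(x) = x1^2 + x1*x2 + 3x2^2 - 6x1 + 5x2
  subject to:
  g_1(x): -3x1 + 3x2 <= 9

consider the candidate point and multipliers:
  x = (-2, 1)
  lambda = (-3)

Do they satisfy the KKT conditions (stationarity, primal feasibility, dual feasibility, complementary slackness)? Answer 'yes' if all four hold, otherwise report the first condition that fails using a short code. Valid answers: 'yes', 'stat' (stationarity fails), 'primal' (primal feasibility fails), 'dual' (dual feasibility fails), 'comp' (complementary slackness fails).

Gradient of f: grad f(x) = Q x + c = (-9, 9)
Constraint values g_i(x) = a_i^T x - b_i:
  g_1((-2, 1)) = 0
Stationarity residual: grad f(x) + sum_i lambda_i a_i = (0, 0)
  -> stationarity OK
Primal feasibility (all g_i <= 0): OK
Dual feasibility (all lambda_i >= 0): FAILS
Complementary slackness (lambda_i * g_i(x) = 0 for all i): OK

Verdict: the first failing condition is dual_feasibility -> dual.

dual


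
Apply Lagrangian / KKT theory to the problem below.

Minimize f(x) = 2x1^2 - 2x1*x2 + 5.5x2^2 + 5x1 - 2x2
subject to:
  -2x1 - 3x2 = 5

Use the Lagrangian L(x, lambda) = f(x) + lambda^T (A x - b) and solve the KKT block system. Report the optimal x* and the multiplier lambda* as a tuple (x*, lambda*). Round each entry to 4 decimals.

Form the Lagrangian:
  L(x, lambda) = (1/2) x^T Q x + c^T x + lambda^T (A x - b)
Stationarity (grad_x L = 0): Q x + c + A^T lambda = 0.
Primal feasibility: A x = b.

This gives the KKT block system:
  [ Q   A^T ] [ x     ]   [-c ]
  [ A    0  ] [ lambda ] = [ b ]

Solving the linear system:
  x*      = (-1.8942, -0.4038)
  lambda* = (-0.8846)
  f(x*)   = -2.1202

x* = (-1.8942, -0.4038), lambda* = (-0.8846)


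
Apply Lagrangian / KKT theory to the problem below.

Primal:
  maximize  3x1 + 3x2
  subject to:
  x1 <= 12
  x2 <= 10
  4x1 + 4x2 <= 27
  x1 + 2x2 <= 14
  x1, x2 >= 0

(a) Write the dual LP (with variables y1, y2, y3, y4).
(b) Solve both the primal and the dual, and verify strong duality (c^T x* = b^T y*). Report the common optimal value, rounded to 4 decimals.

The standard primal-dual pair for 'max c^T x s.t. A x <= b, x >= 0' is:
  Dual:  min b^T y  s.t.  A^T y >= c,  y >= 0.

So the dual LP is:
  minimize  12y1 + 10y2 + 27y3 + 14y4
  subject to:
    y1 + 4y3 + y4 >= 3
    y2 + 4y3 + 2y4 >= 3
    y1, y2, y3, y4 >= 0

Solving the primal: x* = (6.75, 0).
  primal value c^T x* = 20.25.
Solving the dual: y* = (0, 0, 0.75, 0).
  dual value b^T y* = 20.25.
Strong duality: c^T x* = b^T y*. Confirmed.

20.25


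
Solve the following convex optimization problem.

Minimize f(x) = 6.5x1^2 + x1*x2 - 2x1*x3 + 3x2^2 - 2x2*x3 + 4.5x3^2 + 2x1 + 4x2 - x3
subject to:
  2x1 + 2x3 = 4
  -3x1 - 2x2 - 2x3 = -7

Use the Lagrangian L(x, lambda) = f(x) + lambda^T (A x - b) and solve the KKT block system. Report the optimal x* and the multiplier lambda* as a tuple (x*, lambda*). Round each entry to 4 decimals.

Form the Lagrangian:
  L(x, lambda) = (1/2) x^T Q x + c^T x + lambda^T (A x - b)
Stationarity (grad_x L = 0): Q x + c + A^T lambda = 0.
Primal feasibility: A x = b.

This gives the KKT block system:
  [ Q   A^T ] [ x     ]   [-c ]
  [ A    0  ] [ lambda ] = [ b ]

Solving the linear system:
  x*      = (0.7755, 1.1122, 1.2245)
  lambda* = (1.3776, 4.5)
  f(x*)   = 15.3827

x* = (0.7755, 1.1122, 1.2245), lambda* = (1.3776, 4.5)


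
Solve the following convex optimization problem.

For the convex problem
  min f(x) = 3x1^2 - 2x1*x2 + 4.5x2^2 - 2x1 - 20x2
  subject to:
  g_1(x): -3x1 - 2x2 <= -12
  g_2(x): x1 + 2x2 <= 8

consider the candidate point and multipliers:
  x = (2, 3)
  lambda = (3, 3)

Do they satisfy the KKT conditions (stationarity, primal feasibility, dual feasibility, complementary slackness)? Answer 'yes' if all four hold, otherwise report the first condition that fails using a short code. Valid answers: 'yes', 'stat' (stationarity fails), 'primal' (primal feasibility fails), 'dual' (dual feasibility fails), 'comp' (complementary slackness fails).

Gradient of f: grad f(x) = Q x + c = (4, 3)
Constraint values g_i(x) = a_i^T x - b_i:
  g_1((2, 3)) = 0
  g_2((2, 3)) = 0
Stationarity residual: grad f(x) + sum_i lambda_i a_i = (-2, 3)
  -> stationarity FAILS
Primal feasibility (all g_i <= 0): OK
Dual feasibility (all lambda_i >= 0): OK
Complementary slackness (lambda_i * g_i(x) = 0 for all i): OK

Verdict: the first failing condition is stationarity -> stat.

stat


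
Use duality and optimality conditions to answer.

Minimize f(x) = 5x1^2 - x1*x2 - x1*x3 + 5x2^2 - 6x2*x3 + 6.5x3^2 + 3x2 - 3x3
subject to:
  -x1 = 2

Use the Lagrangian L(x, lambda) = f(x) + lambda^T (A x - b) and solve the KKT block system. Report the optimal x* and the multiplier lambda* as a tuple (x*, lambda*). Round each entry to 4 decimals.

Form the Lagrangian:
  L(x, lambda) = (1/2) x^T Q x + c^T x + lambda^T (A x - b)
Stationarity (grad_x L = 0): Q x + c + A^T lambda = 0.
Primal feasibility: A x = b.

This gives the KKT block system:
  [ Q   A^T ] [ x     ]   [-c ]
  [ A    0  ] [ lambda ] = [ b ]

Solving the linear system:
  x*      = (-2, -0.6277, -0.2128)
  lambda* = (-19.1596)
  f(x*)   = 18.5372

x* = (-2, -0.6277, -0.2128), lambda* = (-19.1596)
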